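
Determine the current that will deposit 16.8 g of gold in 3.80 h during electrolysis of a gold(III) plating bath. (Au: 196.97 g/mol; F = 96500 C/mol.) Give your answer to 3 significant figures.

1.80 A

n(Au) = 16.8 / 196.97 = 0.08529 mol
Au³⁺ + 3e⁻ → Au, so n(e⁻) = 3 × 0.08529 = 0.2559 mol
Q = 0.2559 × 96500 = 24690 C
I = Q / t = 24690 / 13680 s = 1.80 A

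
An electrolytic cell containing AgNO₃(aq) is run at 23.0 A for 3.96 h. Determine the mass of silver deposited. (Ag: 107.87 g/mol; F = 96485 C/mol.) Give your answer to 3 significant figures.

367 g

Q = It = 23.0 × 14256 = 3.279×10^5 C
n(e⁻) = Q/F = 3.279×10^5/96485 = 3.398 mol
Ag⁺ + e⁻ → Ag, so n(Ag) = 3.398 mol
m = 3.398 × 107.87 = 367 g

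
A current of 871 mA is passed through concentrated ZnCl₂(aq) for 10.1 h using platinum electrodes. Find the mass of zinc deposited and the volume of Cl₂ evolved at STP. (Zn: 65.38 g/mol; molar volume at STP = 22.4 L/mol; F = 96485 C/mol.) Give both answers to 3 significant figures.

Q = 0.871 × 36360 = 31670 C; n(e⁻) = 31670 / 96485 = 0.3282 mol
Cathode: Zn²⁺ + 2e⁻ → Zn → n(Zn) = 0.3282/2 = 0.1641 mol → 10.7 g
Anode: 2Cl⁻ → Cl₂ + 2e⁻ → n(Cl₂) = 0.3282/2 = 0.1641 mol → 3.68 L

10.7 g Zn; 3.68 L Cl₂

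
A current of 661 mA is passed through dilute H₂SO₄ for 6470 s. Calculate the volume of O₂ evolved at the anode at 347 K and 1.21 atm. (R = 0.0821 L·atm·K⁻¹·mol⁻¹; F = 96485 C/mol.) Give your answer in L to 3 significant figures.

Charge passed = 0.661 × 6470 = 4277 C
n(e⁻) = 4277 / 96485 = 0.04433 mol
2H₂O → O₂ + 4H⁺ + 4e⁻, so n(O₂) = 0.04433 / 4 = 0.01108 mol
V = nRT/P = 0.01108 × 0.0821 × 347 / 1.21 = 0.2609 L

0.261 L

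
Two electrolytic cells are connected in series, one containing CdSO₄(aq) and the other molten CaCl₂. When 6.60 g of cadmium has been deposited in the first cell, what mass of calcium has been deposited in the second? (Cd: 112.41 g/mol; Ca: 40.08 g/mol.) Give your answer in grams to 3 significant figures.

n(Cd) = 6.60 / 112.41 = 0.05871 mol
Cd²⁺ + 2e⁻ → Cd, so n(e⁻) = 2 × 0.05871 = 0.1174 mol
In series, the same 0.1174 mol of electrons flows through the second cell.
Ca²⁺ + 2e⁻ → Ca, so n(Ca) = 0.1174 / 2 = 0.05870 mol
m(Ca) = 0.05870 × 40.08 = 2.35 g

2.35 g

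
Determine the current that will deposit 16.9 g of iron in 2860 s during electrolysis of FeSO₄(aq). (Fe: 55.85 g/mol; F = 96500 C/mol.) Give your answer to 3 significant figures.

n(Fe) = 16.9 / 55.85 = 0.3026 mol
Fe²⁺ + 2e⁻ → Fe, so n(e⁻) = 2 × 0.3026 = 0.6052 mol
Q = 0.6052 × 96500 = 58400 C
I = Q / t = 58400 / 2860 s = 20.4 A

20.4 A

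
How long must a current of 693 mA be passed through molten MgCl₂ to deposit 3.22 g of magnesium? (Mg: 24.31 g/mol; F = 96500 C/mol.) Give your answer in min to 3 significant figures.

615 min

n(Mg) = 3.22 / 24.31 = 0.1325 mol
Mg²⁺ + 2e⁻ → Mg, so n(e⁻) = 2 × 0.1325 = 0.2650 mol
Q = 0.2650 × 96500 = 25570 C
t = Q / I = 25570 / 0.693 = 36900 s = 615 min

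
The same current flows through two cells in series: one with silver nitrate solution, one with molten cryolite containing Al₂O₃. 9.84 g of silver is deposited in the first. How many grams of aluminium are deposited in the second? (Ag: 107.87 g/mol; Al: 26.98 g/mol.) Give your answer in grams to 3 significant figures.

n(Ag) = 9.84 / 107.87 = 0.09122 mol
Ag⁺ + e⁻ → Ag, so n(e⁻) = 0.09122 mol
The cells are in series, so the same charge (and hence the same n(e⁻) = 0.09122 mol) passes through both.
Al³⁺ + 3e⁻ → Al, so n(Al) = 0.09122 / 3 = 0.03041 mol
m(Al) = 0.03041 × 26.98 = 0.820 g

0.820 g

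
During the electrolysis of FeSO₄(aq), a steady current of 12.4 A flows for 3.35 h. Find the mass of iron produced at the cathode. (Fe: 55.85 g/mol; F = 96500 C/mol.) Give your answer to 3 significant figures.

Charge passed = 12.4 × 12060 = 1.495×10^5 C
n(e⁻) = 1.495×10^5 / 96500 = 1.549 mol
Fe²⁺ + 2e⁻ → Fe, so n(Fe) = 1.549 / 2 = 0.7745 mol
m = 0.7745 × 55.85 = 43.3 g

43.3 g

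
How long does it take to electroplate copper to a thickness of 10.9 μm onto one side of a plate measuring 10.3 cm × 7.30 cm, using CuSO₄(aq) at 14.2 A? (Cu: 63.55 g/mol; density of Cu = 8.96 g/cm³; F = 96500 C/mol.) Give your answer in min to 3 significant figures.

2.62 min

Plated area = 10.3 × 7.30 = 75.19 cm²
Volume = 75.19 × 10.9×10⁻⁴ cm = 0.08196 cm³
m(Cu) = 0.08196 × 8.96 = 0.7344 g
n(Cu) = 0.7344 / 63.55 = 0.01156 mol; n(e⁻) = 2 × 0.01156 = 0.02312 mol
Q = 0.02312 × 96500 = 2231 C
t = 2231 / 14.2 = 157.1 s = 2.62 min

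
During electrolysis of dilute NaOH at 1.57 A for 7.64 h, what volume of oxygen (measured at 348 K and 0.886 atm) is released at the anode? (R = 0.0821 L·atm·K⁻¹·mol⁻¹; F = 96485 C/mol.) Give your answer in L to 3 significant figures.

Q = It = 1.57 × 27504 = 43180 C
Moles of electrons = 43180 / 96485 = 0.4475 mol
2H₂O → O₂ + 4H⁺ + 4e⁻, so n(O₂) = 0.4475 / 4 = 0.1119 mol
V = nRT/P = 0.1119 × 0.0821 × 348 / 0.886 = 3.608 L

3.61 L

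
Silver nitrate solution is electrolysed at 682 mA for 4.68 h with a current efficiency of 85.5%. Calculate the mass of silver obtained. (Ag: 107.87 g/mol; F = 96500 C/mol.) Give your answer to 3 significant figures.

11.0 g

Q = 0.682 × 16848 = 11490 C
n(e⁻) = 11490 / 96500 = 0.1191 mol
Ag⁺ + e⁻ → Ag, so theoretical m(Ag) = 0.1191 × 107.87 = 12.85 g
Actual mass = 85.5% × 12.85 = 11.0 g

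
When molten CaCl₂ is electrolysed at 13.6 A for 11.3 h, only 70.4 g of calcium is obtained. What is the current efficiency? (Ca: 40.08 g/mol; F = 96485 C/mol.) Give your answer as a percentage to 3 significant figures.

61.3%

Q = 13.6 × 40680 = 5.532×10^5 C
n(e⁻) = 5.532×10^5 / 96485 = 5.734 mol
Ca²⁺ + 2e⁻ → Ca, so theoretical n(Ca) = 2.867 mol → 114.9 g
Efficiency = 70.4 / 114.9 = 0.6127 = 61.3%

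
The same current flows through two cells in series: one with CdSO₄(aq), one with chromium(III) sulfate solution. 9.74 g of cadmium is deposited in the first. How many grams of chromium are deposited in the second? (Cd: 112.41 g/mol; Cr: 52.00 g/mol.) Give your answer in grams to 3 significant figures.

n(Cd) = 9.74 / 112.41 = 0.08665 mol
Cd²⁺ + 2e⁻ → Cd, so n(e⁻) = 2 × 0.08665 = 0.1733 mol
Since the cells are in series, n(e⁻) in the Cr cell is also 0.1733 mol.
Cr³⁺ + 3e⁻ → Cr, so n(Cr) = 0.1733 / 3 = 0.05777 mol
m(Cr) = 0.05777 × 52.00 = 3.00 g

3.00 g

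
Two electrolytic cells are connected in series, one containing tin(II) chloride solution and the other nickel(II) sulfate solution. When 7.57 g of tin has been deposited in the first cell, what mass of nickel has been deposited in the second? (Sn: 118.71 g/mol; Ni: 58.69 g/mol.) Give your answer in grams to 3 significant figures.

n(Sn) = 7.57 / 118.71 = 0.06377 mol
Sn²⁺ + 2e⁻ → Sn, so n(e⁻) = 2 × 0.06377 = 0.1275 mol
Since the cells are in series, n(e⁻) in the Ni cell is also 0.1275 mol.
Ni²⁺ + 2e⁻ → Ni, so n(Ni) = 0.1275 / 2 = 0.06375 mol
m(Ni) = 0.06375 × 58.69 = 3.74 g

3.74 g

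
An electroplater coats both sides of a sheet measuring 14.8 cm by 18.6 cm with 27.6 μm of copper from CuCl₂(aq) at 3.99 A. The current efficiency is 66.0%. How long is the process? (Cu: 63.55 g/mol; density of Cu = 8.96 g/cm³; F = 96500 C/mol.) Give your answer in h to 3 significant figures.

4.36 h

Plated area = 2 × 14.8 × 18.6 = 550.6 cm²
Volume = 550.6 × 27.6×10⁻⁴ cm = 1.520 cm³
m(Cu) = 1.520 × 8.96 = 13.62 g
n(Cu) = 13.62 / 63.55 = 0.2143 mol; n(e⁻) = 2 × 0.2143 = 0.4286 mol
Q = 0.4286 × 96500 / 0.660 = 62670 C
t = 62670 / 3.99 = 15710 s = 4.36 h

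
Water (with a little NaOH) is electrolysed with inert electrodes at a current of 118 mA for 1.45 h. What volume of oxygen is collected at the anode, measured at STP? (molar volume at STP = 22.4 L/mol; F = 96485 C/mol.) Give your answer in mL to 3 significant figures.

Q = 0.118 A × 5220 s = 616.0 C
n(e⁻) = 616.0 / 96485 = 0.006384 mol
2H₂O → O₂ + 4H⁺ + 4e⁻, so n(O₂) = 0.006384 / 4 = 0.001596 mol
V = 0.001596 × 22.4 = 0.03575 L
= 35.8 mL

35.8 mL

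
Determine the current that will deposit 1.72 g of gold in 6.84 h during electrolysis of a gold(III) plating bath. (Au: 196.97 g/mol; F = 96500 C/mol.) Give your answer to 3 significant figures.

0.103 A

n(Au) = 1.72 / 196.97 = 0.008732 mol
Au³⁺ + 3e⁻ → Au, so n(e⁻) = 3 × 0.008732 = 0.02620 mol
Q = 0.02620 × 96500 = 2528 C
I = Q / t = 2528 / 24624 s = 0.103 A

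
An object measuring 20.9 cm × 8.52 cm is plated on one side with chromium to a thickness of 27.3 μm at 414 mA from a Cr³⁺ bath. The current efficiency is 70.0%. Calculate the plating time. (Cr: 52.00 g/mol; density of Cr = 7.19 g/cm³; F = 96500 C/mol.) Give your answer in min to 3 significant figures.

1120 min

Plated area = 20.9 × 8.52 = 178.1 cm²
Volume = 178.1 × 27.3×10⁻⁴ cm = 0.4862 cm³
m(Cr) = 0.4862 × 7.19 = 3.496 g
n(Cr) = 3.496 / 52.00 = 0.06723 mol; n(e⁻) = 3 × 0.06723 = 0.2017 mol
Q = 0.2017 × 96500 / 0.700 = 27810 C
t = 27810 / 0.414 = 67170 s = 1120 min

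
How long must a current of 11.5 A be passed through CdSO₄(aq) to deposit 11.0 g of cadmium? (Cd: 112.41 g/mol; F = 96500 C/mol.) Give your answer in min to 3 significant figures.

n(Cd) = 11.0 / 112.41 = 0.09786 mol
Cd²⁺ + 2e⁻ → Cd, so n(e⁻) = 2 × 0.09786 = 0.1957 mol
Q = 0.1957 × 96500 = 18890 C
t = Q / I = 18890 / 11.5 = 1643 s = 27.4 min

27.4 min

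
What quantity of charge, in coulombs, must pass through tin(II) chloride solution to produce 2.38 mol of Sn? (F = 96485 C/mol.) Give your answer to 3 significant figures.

4.59×10^5 C

Sn²⁺ + 2e⁻ → Sn, so n(e⁻) = 2 × 2.38 = 4.760 mol
Q = 4.760 × 96485 = 4.593×10^5 C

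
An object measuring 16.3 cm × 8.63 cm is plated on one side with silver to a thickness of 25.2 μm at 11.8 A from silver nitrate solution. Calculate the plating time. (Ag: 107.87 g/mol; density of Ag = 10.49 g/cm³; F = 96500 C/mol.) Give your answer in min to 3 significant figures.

4.70 min

Plated area = 16.3 × 8.63 = 140.7 cm²
Volume = 140.7 × 25.2×10⁻⁴ cm = 0.3546 cm³
m(Ag) = 0.3546 × 10.49 = 3.720 g
n(Ag) = 3.720 / 107.87 = 0.03449 mol; n(e⁻) = 0.03449 mol
Q = 0.03449 × 96500 = 3328 C
t = 3328 / 11.8 = 282.0 s = 4.70 min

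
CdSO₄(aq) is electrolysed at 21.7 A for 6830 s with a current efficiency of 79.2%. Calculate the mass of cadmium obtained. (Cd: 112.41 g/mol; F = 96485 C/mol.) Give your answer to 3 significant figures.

68.4 g

Q = 21.7 × 6830 = 1.482×10^5 C
n(e⁻) = 1.482×10^5 / 96485 = 1.536 mol
Cd²⁺ + 2e⁻ → Cd, so theoretical m(Cd) = 0.7680 × 112.41 = 86.33 g
Actual mass = 79.2% × 86.33 = 68.4 g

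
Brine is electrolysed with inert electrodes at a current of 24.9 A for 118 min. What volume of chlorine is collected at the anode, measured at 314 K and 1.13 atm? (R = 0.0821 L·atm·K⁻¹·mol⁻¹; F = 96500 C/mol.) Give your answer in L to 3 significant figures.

Charge passed = 24.9 × 7080 = 1.763×10^5 C
n(e⁻) = Q/F = 1.763×10^5/96500 = 1.827 mol
2Cl⁻ → Cl₂ + 2e⁻, so n(Cl₂) = 1.827 / 2 = 0.9135 mol
V = nRT/P = 0.9135 × 0.0821 × 314 / 1.13 = 20.84 L

20.8 L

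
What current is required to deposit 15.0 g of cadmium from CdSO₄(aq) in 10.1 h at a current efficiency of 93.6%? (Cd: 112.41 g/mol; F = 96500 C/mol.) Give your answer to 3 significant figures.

n(Cd) = 15.0 / 112.41 = 0.1334 mol
Cd²⁺ + 2e⁻ → Cd, so n(e⁻) = 2 × 0.1334 = 0.2668 mol
Q = 0.2668 × 96500 / 0.936 = 27510 C
I = Q / t = 27510 / 36360 s = 0.757 A

0.757 A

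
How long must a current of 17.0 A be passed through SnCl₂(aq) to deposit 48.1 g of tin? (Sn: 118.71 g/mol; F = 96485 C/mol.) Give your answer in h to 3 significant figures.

n(Sn) = 48.1 / 118.71 = 0.4052 mol
Sn²⁺ + 2e⁻ → Sn, so n(e⁻) = 2 × 0.4052 = 0.8104 mol
Q = 0.8104 × 96485 = 78190 C
t = Q / I = 78190 / 17.0 = 4599 s = 1.28 h

1.28 h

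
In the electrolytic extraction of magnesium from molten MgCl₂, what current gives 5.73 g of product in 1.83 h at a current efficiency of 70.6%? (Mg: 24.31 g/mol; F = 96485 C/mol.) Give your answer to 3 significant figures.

9.78 A

n(Mg) = 5.73 / 24.31 = 0.2357 mol
Mg²⁺ + 2e⁻ → Mg, so n(e⁻) = 2 × 0.2357 = 0.4714 mol
Q = 0.4714 × 96485 / 0.706 = 64420 C
I = Q / t = 64420 / 6588 s = 9.78 A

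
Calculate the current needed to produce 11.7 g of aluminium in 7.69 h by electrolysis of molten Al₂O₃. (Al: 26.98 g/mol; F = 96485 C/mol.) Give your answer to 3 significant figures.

n(Al) = 11.7 / 26.98 = 0.4337 mol
Al³⁺ + 3e⁻ → Al, so n(e⁻) = 3 × 0.4337 = 1.301 mol
Q = 1.301 × 96485 = 1.255×10^5 C
I = Q / t = 1.255×10^5 / 27684 s = 4.53 A

4.53 A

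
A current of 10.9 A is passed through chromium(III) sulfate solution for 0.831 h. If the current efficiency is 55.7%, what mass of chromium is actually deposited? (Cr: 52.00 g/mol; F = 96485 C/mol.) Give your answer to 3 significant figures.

Q = 10.9 × 2991.6 = 32610 C
n(e⁻) = 32610 / 96485 = 0.3380 mol
Cr³⁺ + 3e⁻ → Cr, so theoretical m(Cr) = 0.1127 × 52.00 = 5.860 g
Actual mass = 55.7% × 5.860 = 3.26 g

3.26 g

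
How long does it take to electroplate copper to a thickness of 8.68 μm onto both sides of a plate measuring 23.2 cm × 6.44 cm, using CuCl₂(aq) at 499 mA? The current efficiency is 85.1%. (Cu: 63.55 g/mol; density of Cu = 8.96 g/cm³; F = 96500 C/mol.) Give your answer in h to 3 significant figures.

4.62 h

Plated area = 2 × 23.2 × 6.44 = 298.8 cm²
Volume = 298.8 × 8.68×10⁻⁴ cm = 0.2594 cm³
m(Cu) = 0.2594 × 8.96 = 2.324 g
n(Cu) = 2.324 / 63.55 = 0.03657 mol; n(e⁻) = 2 × 0.03657 = 0.07314 mol
Q = 0.07314 × 96500 / 0.851 = 8294 C
t = 8294 / 0.499 = 16620 s = 4.62 h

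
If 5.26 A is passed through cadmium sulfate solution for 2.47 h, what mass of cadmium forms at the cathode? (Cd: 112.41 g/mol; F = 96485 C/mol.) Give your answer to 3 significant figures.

Q = 5.26 A × 8892 s = 46770 C
n(e⁻) = Q/F = 46770/96485 = 0.4847 mol
Cd²⁺ + 2e⁻ → Cd, so n(Cd) = 0.4847 / 2 = 0.2424 mol
m = 0.2424 × 112.41 = 27.2 g

27.2 g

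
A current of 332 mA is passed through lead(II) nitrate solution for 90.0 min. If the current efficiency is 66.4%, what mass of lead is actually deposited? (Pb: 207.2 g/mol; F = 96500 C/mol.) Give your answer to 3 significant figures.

Q = 0.332 × 5400 = 1793 C
n(e⁻) = 1793 / 96500 = 0.01858 mol
Pb²⁺ + 2e⁻ → Pb, so theoretical m(Pb) = 0.009290 × 207.2 = 1.925 g
Actual mass = 66.4% × 1.925 = 1.28 g

1.28 g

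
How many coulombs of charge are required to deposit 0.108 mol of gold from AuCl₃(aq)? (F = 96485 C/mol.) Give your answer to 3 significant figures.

Au³⁺ + 3e⁻ → Au, so n(e⁻) = 3 × 0.108 = 0.3240 mol
Q = 0.3240 × 96485 = 31260 C

31300 C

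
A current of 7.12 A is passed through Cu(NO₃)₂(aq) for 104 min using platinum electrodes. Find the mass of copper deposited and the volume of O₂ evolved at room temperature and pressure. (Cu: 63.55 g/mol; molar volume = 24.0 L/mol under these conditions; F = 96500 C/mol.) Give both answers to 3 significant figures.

Q = 7.12 × 6240 = 44430 C; n(e⁻) = 44430 / 96500 = 0.4604 mol
Cathode: Cu²⁺ + 2e⁻ → Cu → n(Cu) = 0.4604/2 = 0.2302 mol → 14.6 g
Anode: 2H₂O → O₂ + 4H⁺ + 4e⁻ → n(O₂) = 0.4604/4 = 0.1151 mol → 2.76 L

14.6 g Cu; 2.76 L O₂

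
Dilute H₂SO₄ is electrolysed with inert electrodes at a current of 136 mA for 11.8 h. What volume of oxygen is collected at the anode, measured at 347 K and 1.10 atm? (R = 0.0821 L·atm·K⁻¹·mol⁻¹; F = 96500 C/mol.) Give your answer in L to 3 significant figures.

0.388 L

Q = It = 0.136 × 42480 = 5777 C
Moles of electrons = 5777 / 96500 = 0.05987 mol
2H₂O → O₂ + 4H⁺ + 4e⁻, so n(O₂) = 0.05987 / 4 = 0.01497 mol
V = nRT/P = 0.01497 × 0.0821 × 347 / 1.10 = 0.3877 L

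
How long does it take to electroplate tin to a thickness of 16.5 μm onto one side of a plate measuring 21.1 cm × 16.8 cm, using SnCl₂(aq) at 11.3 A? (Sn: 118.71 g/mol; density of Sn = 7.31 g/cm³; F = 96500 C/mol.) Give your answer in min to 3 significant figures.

Plated area = 21.1 × 16.8 = 354.5 cm²
Volume = 354.5 × 16.5×10⁻⁴ cm = 0.5849 cm³
m(Sn) = 0.5849 × 7.31 = 4.276 g
n(Sn) = 4.276 / 118.71 = 0.03602 mol; n(e⁻) = 2 × 0.03602 = 0.07204 mol
Q = 0.07204 × 96500 = 6952 C
t = 6952 / 11.3 = 615.2 s = 10.3 min

10.3 min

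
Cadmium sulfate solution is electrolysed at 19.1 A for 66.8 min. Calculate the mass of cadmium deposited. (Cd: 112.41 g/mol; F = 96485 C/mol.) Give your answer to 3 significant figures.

Q = 19.1 A × 4008 s = 76550 C
Moles of electrons = 76550 / 96485 = 0.7934 mol
Cd²⁺ + 2e⁻ → Cd, so n(Cd) = 0.7934 / 2 = 0.3967 mol
m = 0.3967 × 112.41 = 44.6 g

44.6 g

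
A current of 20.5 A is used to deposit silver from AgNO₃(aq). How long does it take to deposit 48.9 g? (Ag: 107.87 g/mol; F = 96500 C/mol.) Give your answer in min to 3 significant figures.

n(Ag) = 48.9 / 107.87 = 0.4533 mol
Ag⁺ + e⁻ → Ag, so n(e⁻) = 0.4533 mol
Q = 0.4533 × 96500 = 43740 C
t = Q / I = 43740 / 20.5 = 2134 s = 35.6 min

35.6 min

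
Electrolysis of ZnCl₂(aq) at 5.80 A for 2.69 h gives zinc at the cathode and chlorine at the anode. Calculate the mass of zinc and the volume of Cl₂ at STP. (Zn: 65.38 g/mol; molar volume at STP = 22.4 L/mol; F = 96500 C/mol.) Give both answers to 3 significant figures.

Q = 5.80 × 9684 = 56170 C; n(e⁻) = 56170 / 96500 = 0.5821 mol
Cathode: Zn²⁺ + 2e⁻ → Zn → n(Zn) = 0.5821/2 = 0.2911 mol → 19.0 g
Anode: 2Cl⁻ → Cl₂ + 2e⁻ → n(Cl₂) = 0.5821/2 = 0.2911 mol → 6.52 L

19.0 g Zn; 6.52 L Cl₂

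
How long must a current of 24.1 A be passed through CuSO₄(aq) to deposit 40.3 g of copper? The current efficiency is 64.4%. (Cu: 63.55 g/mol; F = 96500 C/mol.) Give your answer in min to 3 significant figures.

n(Cu) = 40.3 / 63.55 = 0.6341 mol
Cu²⁺ + 2e⁻ → Cu, so n(e⁻) = 2 × 0.6341 = 1.268 mol
Q = 1.268 × 96500 / 0.644 = 1.900×10^5 C
t = Q / I = 1.900×10^5 / 24.1 = 7884 s = 131 min

131 min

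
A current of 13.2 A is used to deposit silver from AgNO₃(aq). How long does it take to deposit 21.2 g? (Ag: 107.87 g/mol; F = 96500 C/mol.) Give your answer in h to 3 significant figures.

0.399 h

n(Ag) = 21.2 / 107.87 = 0.1965 mol
Ag⁺ + e⁻ → Ag, so n(e⁻) = 0.1965 mol
Q = 0.1965 × 96500 = 18960 C
t = Q / I = 18960 / 13.2 = 1436 s = 0.399 h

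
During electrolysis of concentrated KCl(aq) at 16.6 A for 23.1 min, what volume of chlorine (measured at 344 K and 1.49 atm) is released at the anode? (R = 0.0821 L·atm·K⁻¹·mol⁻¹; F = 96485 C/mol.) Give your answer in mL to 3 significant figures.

Q = It = 16.6 × 1386 = 23010 C
n(e⁻) = 23010 / 96485 = 0.2385 mol
2Cl⁻ → Cl₂ + 2e⁻, so n(Cl₂) = 0.2385 / 2 = 0.1193 mol
V = nRT/P = 0.1193 × 0.0821 × 344 / 1.49 = 2.261 L
= 2260 mL

2260 mL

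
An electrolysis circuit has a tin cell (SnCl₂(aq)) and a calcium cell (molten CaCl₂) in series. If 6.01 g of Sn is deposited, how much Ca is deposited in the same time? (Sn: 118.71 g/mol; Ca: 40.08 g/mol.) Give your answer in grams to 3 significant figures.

2.03 g

n(Sn) = 6.01 / 118.71 = 0.05063 mol
Sn²⁺ + 2e⁻ → Sn, so n(e⁻) = 2 × 0.05063 = 0.1013 mol
The cells are in series, so the same charge (and hence the same n(e⁻) = 0.1013 mol) passes through both.
Ca²⁺ + 2e⁻ → Ca, so n(Ca) = 0.1013 / 2 = 0.05065 mol
m(Ca) = 0.05065 × 40.08 = 2.03 g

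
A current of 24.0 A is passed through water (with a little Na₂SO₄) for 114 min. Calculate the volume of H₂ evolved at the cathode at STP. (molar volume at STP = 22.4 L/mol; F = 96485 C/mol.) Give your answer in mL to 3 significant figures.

Q = It = 24.0 × 6840 = 1.642×10^5 C
n(e⁻) = 1.642×10^5 / 96485 = 1.702 mol
2H⁺ + 2e⁻ → H₂, so n(H₂) = 1.702 / 2 = 0.8510 mol
V = 0.8510 × 22.4 = 19.06 L
= 19100 mL

19100 mL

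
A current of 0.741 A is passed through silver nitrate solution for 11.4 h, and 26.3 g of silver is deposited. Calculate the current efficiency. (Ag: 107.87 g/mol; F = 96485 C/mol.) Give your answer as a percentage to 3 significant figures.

Q = 0.741 × 41040 = 30410 C
n(e⁻) = 30410 / 96485 = 0.3152 mol
Ag⁺ + e⁻ → Ag, so theoretical n(Ag) = 0.3152 mol → 34.00 g
Efficiency = 26.3 / 34.00 = 0.7735 = 77.4%

77.4%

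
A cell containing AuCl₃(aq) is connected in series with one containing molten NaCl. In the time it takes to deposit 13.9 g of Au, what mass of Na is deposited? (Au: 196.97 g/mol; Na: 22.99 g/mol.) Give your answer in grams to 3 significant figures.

n(Au) = 13.9 / 196.97 = 0.07057 mol
Au³⁺ + 3e⁻ → Au, so n(e⁻) = 3 × 0.07057 = 0.2117 mol
In series, the same 0.2117 mol of electrons flows through the second cell.
Na⁺ + e⁻ → Na, so n(Na) = 0.2117 mol
m(Na) = 0.2117 × 22.99 = 4.87 g

4.87 g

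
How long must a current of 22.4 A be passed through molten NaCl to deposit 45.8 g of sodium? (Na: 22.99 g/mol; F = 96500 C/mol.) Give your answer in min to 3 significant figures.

n(Na) = 45.8 / 22.99 = 1.992 mol
Na⁺ + e⁻ → Na, so n(e⁻) = 1.992 mol
Q = 1.992 × 96500 = 1.922×10^5 C
t = Q / I = 1.922×10^5 / 22.4 = 8580 s = 143 min

143 min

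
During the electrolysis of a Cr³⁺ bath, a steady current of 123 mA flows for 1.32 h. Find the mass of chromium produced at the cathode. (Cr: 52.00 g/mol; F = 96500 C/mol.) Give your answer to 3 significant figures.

Q = It = 0.123 × 4752 = 584.5 C
Moles of electrons = 584.5 / 96500 = 0.006057 mol
Cr³⁺ + 3e⁻ → Cr, so n(Cr) = 0.006057 / 3 = 0.002019 mol
m = 0.002019 × 52.00 = 0.105 g

0.105 g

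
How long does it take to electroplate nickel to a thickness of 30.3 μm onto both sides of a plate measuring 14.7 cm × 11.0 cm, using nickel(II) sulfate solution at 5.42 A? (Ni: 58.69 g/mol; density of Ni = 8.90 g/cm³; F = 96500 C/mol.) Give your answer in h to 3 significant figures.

Plated area = 2 × 14.7 × 11.0 = 323.4 cm²
Volume = 323.4 × 30.3×10⁻⁴ cm = 0.9799 cm³
m(Ni) = 0.9799 × 8.90 = 8.721 g
n(Ni) = 8.721 / 58.69 = 0.1486 mol; n(e⁻) = 2 × 0.1486 = 0.2972 mol
Q = 0.2972 × 96500 = 28680 C
t = 28680 / 5.42 = 5292 s = 1.47 h

1.47 h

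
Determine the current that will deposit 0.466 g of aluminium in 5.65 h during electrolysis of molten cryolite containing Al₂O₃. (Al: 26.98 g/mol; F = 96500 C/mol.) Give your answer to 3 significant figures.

n(Al) = 0.466 / 26.98 = 0.01727 mol
Al³⁺ + 3e⁻ → Al, so n(e⁻) = 3 × 0.01727 = 0.05181 mol
Q = 0.05181 × 96500 = 5000 C
I = Q / t = 5000 / 20340 s = 0.246 A

0.246 A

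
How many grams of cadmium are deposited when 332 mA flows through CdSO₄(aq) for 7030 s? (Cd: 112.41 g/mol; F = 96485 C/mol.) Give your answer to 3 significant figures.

1.36 g

Charge passed = 0.332 × 7030 = 2334 C
Moles of electrons = 2334 / 96485 = 0.02419 mol
Cd²⁺ + 2e⁻ → Cd, so n(Cd) = 0.02419 / 2 = 0.01210 mol
m = 0.01210 × 112.41 = 1.36 g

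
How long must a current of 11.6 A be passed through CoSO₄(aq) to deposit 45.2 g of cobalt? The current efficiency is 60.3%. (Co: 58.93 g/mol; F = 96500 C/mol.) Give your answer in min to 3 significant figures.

n(Co) = 45.2 / 58.93 = 0.7670 mol
Co²⁺ + 2e⁻ → Co, so n(e⁻) = 2 × 0.7670 = 1.534 mol
Q = 1.534 × 96500 / 0.603 = 2.455×10^5 C
t = Q / I = 2.455×10^5 / 11.6 = 21160 s = 353 min

353 min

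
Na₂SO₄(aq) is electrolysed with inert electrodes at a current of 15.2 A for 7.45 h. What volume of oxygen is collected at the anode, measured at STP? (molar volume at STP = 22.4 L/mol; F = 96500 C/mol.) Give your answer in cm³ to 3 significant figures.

23700 cm³

Q = 15.2 A × 26820 s = 4.077×10^5 C
n(e⁻) = Q/F = 4.077×10^5/96500 = 4.225 mol
2H₂O → O₂ + 4H⁺ + 4e⁻, so n(O₂) = 4.225 / 4 = 1.056 mol
V = 1.056 × 22.4 = 23.65 L
= 23700 cm³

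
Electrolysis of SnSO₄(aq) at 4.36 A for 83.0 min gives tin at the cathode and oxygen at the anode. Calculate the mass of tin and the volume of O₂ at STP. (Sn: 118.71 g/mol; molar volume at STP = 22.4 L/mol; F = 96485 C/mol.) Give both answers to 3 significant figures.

Q = 4.36 × 4980 = 21710 C; n(e⁻) = 21710 / 96485 = 0.2250 mol
Cathode: Sn²⁺ + 2e⁻ → Sn → n(Sn) = 0.2250/2 = 0.1125 mol → 13.4 g
Anode: 2H₂O → O₂ + 4H⁺ + 4e⁻ → n(O₂) = 0.2250/4 = 0.05625 mol → 1.26 L

13.4 g Sn; 1.26 L O₂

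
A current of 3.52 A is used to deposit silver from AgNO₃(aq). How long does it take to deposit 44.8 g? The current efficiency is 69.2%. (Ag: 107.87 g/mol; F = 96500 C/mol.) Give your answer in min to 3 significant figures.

n(Ag) = 44.8 / 107.87 = 0.4153 mol
Ag⁺ + e⁻ → Ag, so n(e⁻) = 0.4153 mol
Q = 0.4153 × 96500 / 0.692 = 57910 C
t = Q / I = 57910 / 3.52 = 16450 s = 274 min

274 min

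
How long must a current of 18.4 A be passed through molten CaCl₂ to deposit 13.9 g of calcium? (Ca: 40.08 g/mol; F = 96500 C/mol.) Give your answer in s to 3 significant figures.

3640 s

n(Ca) = 13.9 / 40.08 = 0.3468 mol
Ca²⁺ + 2e⁻ → Ca, so n(e⁻) = 2 × 0.3468 = 0.6936 mol
Q = 0.6936 × 96500 = 66930 C
t = Q / I = 66930 / 18.4 = 3638 s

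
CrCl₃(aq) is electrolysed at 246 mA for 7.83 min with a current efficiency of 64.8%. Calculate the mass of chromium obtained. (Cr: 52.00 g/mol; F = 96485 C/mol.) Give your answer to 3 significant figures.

0.0135 g

Q = 0.246 × 469.8 = 115.6 C
n(e⁻) = 115.6 / 96485 = 0.001198 mol
Cr³⁺ + 3e⁻ → Cr, so theoretical m(Cr) = 3.993×10^-4 × 52.00 = 0.02076 g
Actual mass = 64.8% × 0.02076 = 0.0135 g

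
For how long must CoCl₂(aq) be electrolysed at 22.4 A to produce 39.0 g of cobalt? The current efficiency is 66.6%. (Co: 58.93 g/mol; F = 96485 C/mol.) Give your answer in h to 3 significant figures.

n(Co) = 39.0 / 58.93 = 0.6618 mol
Co²⁺ + 2e⁻ → Co, so n(e⁻) = 2 × 0.6618 = 1.324 mol
Q = 1.324 × 96485 / 0.666 = 1.918×10^5 C
t = Q / I = 1.918×10^5 / 22.4 = 8563 s = 2.38 h

2.38 h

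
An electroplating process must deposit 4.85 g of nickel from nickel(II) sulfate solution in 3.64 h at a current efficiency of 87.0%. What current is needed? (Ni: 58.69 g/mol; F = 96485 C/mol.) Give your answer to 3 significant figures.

n(Ni) = 4.85 / 58.69 = 0.08264 mol
Ni²⁺ + 2e⁻ → Ni, so n(e⁻) = 2 × 0.08264 = 0.1653 mol
Q = 0.1653 × 96485 / 0.870 = 18330 C
I = Q / t = 18330 / 13104 s = 1.40 A

1.40 A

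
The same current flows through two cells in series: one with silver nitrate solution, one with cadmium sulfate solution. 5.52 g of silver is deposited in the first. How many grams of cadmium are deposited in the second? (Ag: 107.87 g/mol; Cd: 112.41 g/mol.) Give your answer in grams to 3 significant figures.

n(Ag) = 5.52 / 107.87 = 0.05117 mol
Ag⁺ + e⁻ → Ag, so n(e⁻) = 0.05117 mol
The cells are in series, so the same charge (and hence the same n(e⁻) = 0.05117 mol) passes through both.
Cd²⁺ + 2e⁻ → Cd, so n(Cd) = 0.05117 / 2 = 0.02559 mol
m(Cd) = 0.02559 × 112.41 = 2.88 g

2.88 g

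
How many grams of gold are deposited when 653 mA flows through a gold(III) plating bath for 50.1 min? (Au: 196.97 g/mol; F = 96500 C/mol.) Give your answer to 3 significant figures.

Q = It = 0.653 × 3006 = 1963 C
n(e⁻) = Q/F = 1963/96500 = 0.02034 mol
Au³⁺ + 3e⁻ → Au, so n(Au) = 0.02034 / 3 = 0.006780 mol
m = 0.006780 × 196.97 = 1.34 g

1.34 g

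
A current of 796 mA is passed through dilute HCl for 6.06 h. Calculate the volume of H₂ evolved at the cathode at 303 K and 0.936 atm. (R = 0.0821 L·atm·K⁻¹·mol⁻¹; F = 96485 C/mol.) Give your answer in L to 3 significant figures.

Charge passed = 0.796 × 21816 = 17370 C
Moles of electrons = 17370 / 96485 = 0.1800 mol
2H⁺ + 2e⁻ → H₂, so n(H₂) = 0.1800 / 2 = 0.09000 mol
V = nRT/P = 0.09000 × 0.0821 × 303 / 0.936 = 2.392 L

2.39 L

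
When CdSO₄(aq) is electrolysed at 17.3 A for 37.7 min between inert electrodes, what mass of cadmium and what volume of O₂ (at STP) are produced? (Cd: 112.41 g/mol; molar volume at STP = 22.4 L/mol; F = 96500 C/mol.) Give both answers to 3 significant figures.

22.8 g Cd; 2.27 L O₂

Q = 17.3 × 2262 = 39130 C; n(e⁻) = 39130 / 96500 = 0.4055 mol
Cathode: Cd²⁺ + 2e⁻ → Cd → n(Cd) = 0.4055/2 = 0.2028 mol → 22.8 g
Anode: 2H₂O → O₂ + 4H⁺ + 4e⁻ → n(O₂) = 0.4055/4 = 0.1014 mol → 2.27 L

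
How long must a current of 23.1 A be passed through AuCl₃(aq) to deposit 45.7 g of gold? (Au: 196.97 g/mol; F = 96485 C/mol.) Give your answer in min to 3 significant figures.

48.5 min

n(Au) = 45.7 / 196.97 = 0.2320 mol
Au³⁺ + 3e⁻ → Au, so n(e⁻) = 3 × 0.2320 = 0.6960 mol
Q = 0.6960 × 96485 = 67150 C
t = Q / I = 67150 / 23.1 = 2907 s = 48.5 min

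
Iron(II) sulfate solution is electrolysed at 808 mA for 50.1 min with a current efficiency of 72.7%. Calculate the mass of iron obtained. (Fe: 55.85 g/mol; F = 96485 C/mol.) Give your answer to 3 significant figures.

Q = 0.808 × 3006 = 2429 C
n(e⁻) = 2429 / 96485 = 0.02517 mol
Fe²⁺ + 2e⁻ → Fe, so theoretical m(Fe) = 0.01259 × 55.85 = 0.7032 g
Actual mass = 72.7% × 0.7032 = 0.511 g

0.511 g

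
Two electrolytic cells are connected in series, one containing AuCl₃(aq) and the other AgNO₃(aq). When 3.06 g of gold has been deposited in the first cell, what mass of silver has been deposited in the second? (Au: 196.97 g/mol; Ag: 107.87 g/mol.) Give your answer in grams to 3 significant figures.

5.03 g

n(Au) = 3.06 / 196.97 = 0.01554 mol
Au³⁺ + 3e⁻ → Au, so n(e⁻) = 3 × 0.01554 = 0.04662 mol
The cells are in series, so the same charge (and hence the same n(e⁻) = 0.04662 mol) passes through both.
Ag⁺ + e⁻ → Ag, so n(Ag) = 0.04662 mol
m(Ag) = 0.04662 × 107.87 = 5.03 g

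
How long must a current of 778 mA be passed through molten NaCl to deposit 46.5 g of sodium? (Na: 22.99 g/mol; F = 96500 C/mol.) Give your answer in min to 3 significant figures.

4180 min

n(Na) = 46.5 / 22.99 = 2.023 mol
Na⁺ + e⁻ → Na, so n(e⁻) = 2.023 mol
Q = 2.023 × 96500 = 1.952×10^5 C
t = Q / I = 1.952×10^5 / 0.778 = 2.509×10^5 s = 4180 min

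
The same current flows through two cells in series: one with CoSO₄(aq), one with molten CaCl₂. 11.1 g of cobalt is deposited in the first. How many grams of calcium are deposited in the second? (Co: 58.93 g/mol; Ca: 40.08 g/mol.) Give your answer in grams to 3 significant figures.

n(Co) = 11.1 / 58.93 = 0.1884 mol
Co²⁺ + 2e⁻ → Co, so n(e⁻) = 2 × 0.1884 = 0.3768 mol
Since the cells are in series, n(e⁻) in the Ca cell is also 0.3768 mol.
Ca²⁺ + 2e⁻ → Ca, so n(Ca) = 0.3768 / 2 = 0.1884 mol
m(Ca) = 0.1884 × 40.08 = 7.55 g

7.55 g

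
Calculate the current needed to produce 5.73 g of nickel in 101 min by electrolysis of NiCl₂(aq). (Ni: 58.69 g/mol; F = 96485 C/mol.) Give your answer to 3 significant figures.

n(Ni) = 5.73 / 58.69 = 0.09763 mol
Ni²⁺ + 2e⁻ → Ni, so n(e⁻) = 2 × 0.09763 = 0.1953 mol
Q = 0.1953 × 96485 = 18840 C
I = Q / t = 18840 / 6060 s = 3.11 A

3.11 A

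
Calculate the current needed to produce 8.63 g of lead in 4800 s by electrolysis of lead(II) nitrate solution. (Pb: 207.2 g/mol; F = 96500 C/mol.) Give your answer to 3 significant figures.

1.67 A

n(Pb) = 8.63 / 207.2 = 0.04165 mol
Pb²⁺ + 2e⁻ → Pb, so n(e⁻) = 2 × 0.04165 = 0.08330 mol
Q = 0.08330 × 96500 = 8038 C
I = Q / t = 8038 / 4800 s = 1.67 A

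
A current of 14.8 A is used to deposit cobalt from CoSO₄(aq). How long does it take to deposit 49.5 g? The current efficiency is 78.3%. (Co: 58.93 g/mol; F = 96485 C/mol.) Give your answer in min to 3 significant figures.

n(Co) = 49.5 / 58.93 = 0.8400 mol
Co²⁺ + 2e⁻ → Co, so n(e⁻) = 2 × 0.8400 = 1.680 mol
Q = 1.680 × 96485 / 0.783 = 2.070×10^5 C
t = Q / I = 2.070×10^5 / 14.8 = 13990 s = 233 min

233 min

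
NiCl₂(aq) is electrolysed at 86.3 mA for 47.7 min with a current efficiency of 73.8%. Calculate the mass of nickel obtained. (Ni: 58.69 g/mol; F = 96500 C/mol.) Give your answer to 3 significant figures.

0.0554 g

Q = 0.0863 × 2862 = 247.0 C
n(e⁻) = 247.0 / 96500 = 0.002560 mol
Ni²⁺ + 2e⁻ → Ni, so theoretical m(Ni) = 0.001280 × 58.69 = 0.07512 g
Actual mass = 73.8% × 0.07512 = 0.0554 g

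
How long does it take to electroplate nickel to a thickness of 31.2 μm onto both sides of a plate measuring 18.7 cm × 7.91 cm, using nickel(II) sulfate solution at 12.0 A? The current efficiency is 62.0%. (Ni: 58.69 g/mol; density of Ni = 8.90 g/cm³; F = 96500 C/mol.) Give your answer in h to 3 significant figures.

Plated area = 2 × 18.7 × 7.91 = 295.8 cm²
Volume = 295.8 × 31.2×10⁻⁴ cm = 0.9229 cm³
m(Ni) = 0.9229 × 8.90 = 8.214 g
n(Ni) = 8.214 / 58.69 = 0.1400 mol; n(e⁻) = 2 × 0.1400 = 0.2800 mol
Q = 0.2800 × 96500 / 0.620 = 43580 C
t = 43580 / 12.0 = 3632 s = 1.01 h

1.01 h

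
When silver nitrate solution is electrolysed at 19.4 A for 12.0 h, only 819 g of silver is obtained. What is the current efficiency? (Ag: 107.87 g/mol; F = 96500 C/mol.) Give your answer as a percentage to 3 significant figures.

87.4%

Q = 19.4 × 43200 = 8.381×10^5 C
n(e⁻) = 8.381×10^5 / 96500 = 8.685 mol
Ag⁺ + e⁻ → Ag, so theoretical n(Ag) = 8.685 mol → 936.9 g
Efficiency = 819 / 936.9 = 0.8742 = 87.4%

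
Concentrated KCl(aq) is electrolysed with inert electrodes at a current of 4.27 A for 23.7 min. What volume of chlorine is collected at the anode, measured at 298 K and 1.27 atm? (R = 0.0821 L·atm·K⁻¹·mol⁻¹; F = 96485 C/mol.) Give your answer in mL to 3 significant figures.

606 mL

Q = It = 4.27 × 1422 = 6072 C
n(e⁻) = Q/F = 6072/96485 = 0.06293 mol
2Cl⁻ → Cl₂ + 2e⁻, so n(Cl₂) = 0.06293 / 2 = 0.03147 mol
V = nRT/P = 0.03147 × 0.0821 × 298 / 1.27 = 0.6063 L
= 606 mL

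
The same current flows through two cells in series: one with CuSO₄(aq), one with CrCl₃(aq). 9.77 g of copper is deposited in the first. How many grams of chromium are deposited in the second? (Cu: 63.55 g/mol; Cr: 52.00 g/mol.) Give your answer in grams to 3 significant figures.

n(Cu) = 9.77 / 63.55 = 0.1537 mol
Cu²⁺ + 2e⁻ → Cu, so n(e⁻) = 2 × 0.1537 = 0.3074 mol
Since the cells are in series, n(e⁻) in the Cr cell is also 0.3074 mol.
Cr³⁺ + 3e⁻ → Cr, so n(Cr) = 0.3074 / 3 = 0.1025 mol
m(Cr) = 0.1025 × 52.00 = 5.33 g

5.33 g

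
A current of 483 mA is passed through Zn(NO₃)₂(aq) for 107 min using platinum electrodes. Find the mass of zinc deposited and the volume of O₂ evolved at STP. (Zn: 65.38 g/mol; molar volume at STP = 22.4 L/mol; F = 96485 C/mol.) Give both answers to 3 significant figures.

1.05 g Zn; 0.180 L O₂

Q = 0.483 × 6420 = 3101 C; n(e⁻) = 3101 / 96485 = 0.03214 mol
Cathode: Zn²⁺ + 2e⁻ → Zn → n(Zn) = 0.03214/2 = 0.01607 mol → 1.05 g
Anode: 2H₂O → O₂ + 4H⁺ + 4e⁻ → n(O₂) = 0.03214/4 = 0.008035 mol → 0.180 L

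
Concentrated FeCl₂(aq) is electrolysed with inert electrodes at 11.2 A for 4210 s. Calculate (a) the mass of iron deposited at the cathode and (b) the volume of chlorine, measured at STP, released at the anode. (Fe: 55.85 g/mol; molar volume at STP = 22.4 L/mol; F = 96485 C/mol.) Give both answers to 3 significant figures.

Q = 11.2 × 4210 = 47150 C; n(e⁻) = 47150 / 96485 = 0.4887 mol
Cathode: Fe²⁺ + 2e⁻ → Fe → n(Fe) = 0.4887/2 = 0.2444 mol → 13.6 g
Anode: 2Cl⁻ → Cl₂ + 2e⁻ → n(Cl₂) = 0.4887/2 = 0.2444 mol → 5.47 L

13.6 g Fe; 5.47 L Cl₂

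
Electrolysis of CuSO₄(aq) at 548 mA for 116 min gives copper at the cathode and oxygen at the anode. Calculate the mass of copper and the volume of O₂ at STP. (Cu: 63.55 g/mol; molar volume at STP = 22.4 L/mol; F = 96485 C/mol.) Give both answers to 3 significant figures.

1.26 g Cu; 0.221 L O₂

Q = 0.548 × 6960 = 3814 C; n(e⁻) = 3814 / 96485 = 0.03953 mol
Cathode: Cu²⁺ + 2e⁻ → Cu → n(Cu) = 0.03953/2 = 0.01977 mol → 1.26 g
Anode: 2H₂O → O₂ + 4H⁺ + 4e⁻ → n(O₂) = 0.03953/4 = 0.009883 mol → 0.221 L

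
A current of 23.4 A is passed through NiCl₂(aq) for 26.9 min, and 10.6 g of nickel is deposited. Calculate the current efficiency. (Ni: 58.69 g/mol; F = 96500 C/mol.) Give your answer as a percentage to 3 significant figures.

Q = 23.4 × 1614 = 37770 C
n(e⁻) = 37770 / 96500 = 0.3914 mol
Ni²⁺ + 2e⁻ → Ni, so theoretical n(Ni) = 0.1957 mol → 11.49 g
Efficiency = 10.6 / 11.49 = 0.9225 = 92.3%

92.3%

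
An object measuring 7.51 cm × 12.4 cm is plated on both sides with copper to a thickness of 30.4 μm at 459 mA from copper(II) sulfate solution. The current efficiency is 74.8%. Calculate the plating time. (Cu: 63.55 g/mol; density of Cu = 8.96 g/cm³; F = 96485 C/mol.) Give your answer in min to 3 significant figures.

Plated area = 2 × 7.51 × 12.4 = 186.2 cm²
Volume = 186.2 × 30.4×10⁻⁴ cm = 0.5660 cm³
m(Cu) = 0.5660 × 8.96 = 5.071 g
n(Cu) = 5.071 / 63.55 = 0.07980 mol; n(e⁻) = 2 × 0.07980 = 0.1596 mol
Q = 0.1596 × 96485 / 0.748 = 20590 C
t = 20590 / 0.459 = 44860 s = 748 min

748 min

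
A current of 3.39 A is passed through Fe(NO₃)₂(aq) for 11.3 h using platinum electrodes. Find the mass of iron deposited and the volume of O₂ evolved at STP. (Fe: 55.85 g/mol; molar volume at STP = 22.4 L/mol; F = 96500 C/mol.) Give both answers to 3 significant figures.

39.9 g Fe; 8.00 L O₂

Q = 3.39 × 40680 = 1.379×10^5 C; n(e⁻) = 1.379×10^5 / 96500 = 1.429 mol
Cathode: Fe²⁺ + 2e⁻ → Fe → n(Fe) = 1.429/2 = 0.7145 mol → 39.9 g
Anode: 2H₂O → O₂ + 4H⁺ + 4e⁻ → n(O₂) = 1.429/4 = 0.3573 mol → 8.00 L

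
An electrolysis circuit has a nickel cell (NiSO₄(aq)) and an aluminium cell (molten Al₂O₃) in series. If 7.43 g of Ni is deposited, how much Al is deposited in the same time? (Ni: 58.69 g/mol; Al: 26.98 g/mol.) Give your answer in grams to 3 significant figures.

2.28 g

n(Ni) = 7.43 / 58.69 = 0.1266 mol
Ni²⁺ + 2e⁻ → Ni, so n(e⁻) = 2 × 0.1266 = 0.2532 mol
Same current for the same time ⇒ same n(e⁻) = 0.2532 mol in both cells.
Al³⁺ + 3e⁻ → Al, so n(Al) = 0.2532 / 3 = 0.08440 mol
m(Al) = 0.08440 × 26.98 = 2.28 g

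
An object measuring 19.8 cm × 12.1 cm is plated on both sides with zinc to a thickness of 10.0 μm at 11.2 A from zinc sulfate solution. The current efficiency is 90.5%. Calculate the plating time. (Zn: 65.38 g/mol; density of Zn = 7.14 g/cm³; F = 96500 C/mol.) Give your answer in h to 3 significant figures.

Plated area = 2 × 19.8 × 12.1 = 479.2 cm²
Volume = 479.2 × 10.0×10⁻⁴ cm = 0.4792 cm³
m(Zn) = 0.4792 × 7.14 = 3.421 g
n(Zn) = 3.421 / 65.38 = 0.05232 mol; n(e⁻) = 2 × 0.05232 = 0.1046 mol
Q = 0.1046 × 96500 / 0.905 = 11150 C
t = 11150 / 11.2 = 995.5 s = 0.277 h

0.277 h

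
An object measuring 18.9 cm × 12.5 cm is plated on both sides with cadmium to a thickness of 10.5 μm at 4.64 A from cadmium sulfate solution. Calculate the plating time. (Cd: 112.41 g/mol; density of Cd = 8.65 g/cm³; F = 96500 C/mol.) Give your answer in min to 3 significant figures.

Plated area = 2 × 18.9 × 12.5 = 472.5 cm²
Volume = 472.5 × 10.5×10⁻⁴ cm = 0.4961 cm³
m(Cd) = 0.4961 × 8.65 = 4.291 g
n(Cd) = 4.291 / 112.41 = 0.03817 mol; n(e⁻) = 2 × 0.03817 = 0.07634 mol
Q = 0.07634 × 96500 = 7367 C
t = 7367 / 4.64 = 1588 s = 26.5 min

26.5 min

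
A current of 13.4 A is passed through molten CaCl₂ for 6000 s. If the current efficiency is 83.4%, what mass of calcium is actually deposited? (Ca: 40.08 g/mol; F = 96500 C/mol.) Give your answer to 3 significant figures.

Q = 13.4 × 6000 = 80400 C
n(e⁻) = 80400 / 96500 = 0.8332 mol
Ca²⁺ + 2e⁻ → Ca, so theoretical m(Ca) = 0.4166 × 40.08 = 16.70 g
Actual mass = 83.4% × 16.70 = 13.9 g

13.9 g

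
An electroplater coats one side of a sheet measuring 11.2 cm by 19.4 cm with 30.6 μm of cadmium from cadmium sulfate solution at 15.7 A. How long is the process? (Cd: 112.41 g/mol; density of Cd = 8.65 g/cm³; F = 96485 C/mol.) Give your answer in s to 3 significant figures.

Plated area = 11.2 × 19.4 = 217.3 cm²
Volume = 217.3 × 30.6×10⁻⁴ cm = 0.6649 cm³
m(Cd) = 0.6649 × 8.65 = 5.751 g
n(Cd) = 5.751 / 112.41 = 0.05116 mol; n(e⁻) = 2 × 0.05116 = 0.1023 mol
Q = 0.1023 × 96485 = 9870 C
t = 9870 / 15.7 = 628.7 s

629 s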